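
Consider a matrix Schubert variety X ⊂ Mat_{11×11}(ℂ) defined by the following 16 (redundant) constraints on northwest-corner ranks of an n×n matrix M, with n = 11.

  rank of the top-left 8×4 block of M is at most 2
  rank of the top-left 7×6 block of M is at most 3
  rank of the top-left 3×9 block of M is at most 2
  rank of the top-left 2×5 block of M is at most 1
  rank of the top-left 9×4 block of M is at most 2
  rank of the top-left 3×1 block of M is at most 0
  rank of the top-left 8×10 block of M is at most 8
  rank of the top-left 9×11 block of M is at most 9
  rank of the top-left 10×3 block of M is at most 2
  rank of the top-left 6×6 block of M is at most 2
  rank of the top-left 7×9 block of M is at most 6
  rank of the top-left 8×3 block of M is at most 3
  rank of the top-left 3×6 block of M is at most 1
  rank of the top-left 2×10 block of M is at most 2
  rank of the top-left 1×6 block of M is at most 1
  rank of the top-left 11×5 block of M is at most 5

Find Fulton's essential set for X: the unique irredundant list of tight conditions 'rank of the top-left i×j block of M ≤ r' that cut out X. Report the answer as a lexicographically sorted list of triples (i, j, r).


Recovering R(i,j) via the rank-extension bound from the 16 conditions:

  row 1: 0 1 1 1 1 1 1 1 1 1 1
  row 2: 0 1 1 1 1 1 2 2 2 2 2
  row 3: 0 1 1 1 1 1 2 2 2 3 3
  row 4: 1 2 2 2 2 2 3 3 3 4 4
  row 5: 1 2 2 2 2 2 3 4 4 5 5
  row 6: 1 2 2 2 2 2 3 4 5 6 6
  row 7: 1 2 2 2 3 3 4 5 6 7 7
  row 8: 1 2 2 2 3 4 5 6 7 8 8
  row 9: 1 2 2 2 3 4 5 6 7 8 9
  row 10: 1 2 2 3 4 5 6 7 8 9 10
  row 11: 1 2 3 4 5 6 7 8 9 10 11

second differences of R give the permutation w = (2, 7, 10, 1, 8, 9, 5, 6, 11, 4, 3).

|D(w)|=28, |Ess(w)|=6:

[(3, 1, 0), (3, 6, 1), (3, 9, 2), (6, 6, 2), (9, 4, 2), (10, 3, 2)]


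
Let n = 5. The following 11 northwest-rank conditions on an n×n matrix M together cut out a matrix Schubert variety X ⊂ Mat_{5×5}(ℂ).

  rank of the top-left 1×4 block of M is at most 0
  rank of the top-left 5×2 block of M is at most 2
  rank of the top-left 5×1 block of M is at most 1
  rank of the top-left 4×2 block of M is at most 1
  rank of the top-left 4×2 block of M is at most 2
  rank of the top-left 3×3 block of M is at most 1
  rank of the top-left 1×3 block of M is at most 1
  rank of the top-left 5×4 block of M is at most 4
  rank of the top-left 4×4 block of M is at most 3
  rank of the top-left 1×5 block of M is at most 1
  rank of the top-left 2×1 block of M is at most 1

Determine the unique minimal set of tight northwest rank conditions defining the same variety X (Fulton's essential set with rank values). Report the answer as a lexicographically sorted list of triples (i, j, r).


Computing R[i][j] = min implied NW-rank bound (n=5, 11 conditions):

  i=1: 0 0 0 0 1
  i=2: 1 1 1 1 2
  i=3: 1 1 1 2 3
  i=4: 1 1 2 3 4
  i=5: 1 2 3 4 5

second differences of R give the permutation w = (5, 1, 4, 3, 2).

Rothe diagram D(w) (7 cells), 3 SE-corners (essential conditions):

[(1, 4, 0), (3, 3, 1), (4, 2, 1)]


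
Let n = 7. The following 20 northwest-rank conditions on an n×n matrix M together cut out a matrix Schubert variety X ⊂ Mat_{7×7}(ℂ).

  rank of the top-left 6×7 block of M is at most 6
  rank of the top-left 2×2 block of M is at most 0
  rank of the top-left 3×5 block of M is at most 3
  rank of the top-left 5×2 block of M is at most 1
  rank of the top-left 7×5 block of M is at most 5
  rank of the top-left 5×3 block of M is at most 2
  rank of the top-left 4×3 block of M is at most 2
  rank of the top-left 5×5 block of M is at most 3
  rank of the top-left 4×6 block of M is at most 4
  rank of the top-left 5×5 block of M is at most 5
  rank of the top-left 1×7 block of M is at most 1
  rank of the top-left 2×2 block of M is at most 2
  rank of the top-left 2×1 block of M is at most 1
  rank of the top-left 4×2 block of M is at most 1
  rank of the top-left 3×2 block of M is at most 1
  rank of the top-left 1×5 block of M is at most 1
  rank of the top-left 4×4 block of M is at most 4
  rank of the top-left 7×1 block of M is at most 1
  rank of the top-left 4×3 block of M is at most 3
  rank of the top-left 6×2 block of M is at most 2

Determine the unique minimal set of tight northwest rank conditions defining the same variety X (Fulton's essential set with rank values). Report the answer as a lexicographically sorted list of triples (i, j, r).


Recovering R(i,j) via the rank-extension bound from the 20 conditions:

  R[1]: 0 0 1 1 1 1 1
  R[2]: 0 0 1 2 2 2 2
  R[3]: 1 1 2 3 3 3 3
  R[4]: 1 1 2 3 3 4 4
  R[5]: 1 1 2 3 3 4 5
  R[6]: 1 2 3 4 4 5 6
  R[7]: 1 2 3 4 5 6 7

giving w = (3, 4, 1, 6, 7, 2, 5) via Δ²R.

Fulton essential set (3 of the 8 Rothe cells):

[(2, 2, 0), (5, 2, 1), (5, 5, 3)]


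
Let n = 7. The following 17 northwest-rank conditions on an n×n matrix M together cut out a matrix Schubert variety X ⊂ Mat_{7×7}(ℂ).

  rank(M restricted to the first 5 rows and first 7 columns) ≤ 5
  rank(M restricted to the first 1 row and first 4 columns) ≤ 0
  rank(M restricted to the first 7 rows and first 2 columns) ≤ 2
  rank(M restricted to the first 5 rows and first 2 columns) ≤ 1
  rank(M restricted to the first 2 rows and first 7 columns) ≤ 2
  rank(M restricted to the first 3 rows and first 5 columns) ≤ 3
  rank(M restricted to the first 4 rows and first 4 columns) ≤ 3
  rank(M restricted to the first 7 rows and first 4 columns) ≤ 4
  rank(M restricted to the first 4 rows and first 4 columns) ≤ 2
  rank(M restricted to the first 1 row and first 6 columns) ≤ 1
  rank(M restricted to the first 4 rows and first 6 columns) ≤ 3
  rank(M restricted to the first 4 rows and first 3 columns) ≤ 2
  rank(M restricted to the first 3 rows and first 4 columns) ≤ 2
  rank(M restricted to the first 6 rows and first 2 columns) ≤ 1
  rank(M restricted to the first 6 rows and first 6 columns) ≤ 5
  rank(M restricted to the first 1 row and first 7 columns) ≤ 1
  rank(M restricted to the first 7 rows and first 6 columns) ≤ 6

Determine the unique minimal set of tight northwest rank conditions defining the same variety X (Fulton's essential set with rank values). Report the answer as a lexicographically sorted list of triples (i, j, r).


The tightest implied rank at each (i,j), from the 17 conditions:

  i=1: 0  0  0  0  1  1  1
  i=2: 1  1  1  1  2  2  2
  i=3: 1  1  2  2  3  3  3
  i=4: 1  1  2  2  3  3  4
  i=5: 1  1  2  3  4  4  5
  i=6: 1  1  2  3  4  5  6
  i=7: 1  2  3  4  5  6  7

the unique w with this rank table is (5, 1, 3, 7, 4, 6, 2).

ℓ(w)=10; the 4 essential cells (i,j,r):

[(1, 4, 0), (4, 4, 2), (4, 6, 3), (6, 2, 1)]


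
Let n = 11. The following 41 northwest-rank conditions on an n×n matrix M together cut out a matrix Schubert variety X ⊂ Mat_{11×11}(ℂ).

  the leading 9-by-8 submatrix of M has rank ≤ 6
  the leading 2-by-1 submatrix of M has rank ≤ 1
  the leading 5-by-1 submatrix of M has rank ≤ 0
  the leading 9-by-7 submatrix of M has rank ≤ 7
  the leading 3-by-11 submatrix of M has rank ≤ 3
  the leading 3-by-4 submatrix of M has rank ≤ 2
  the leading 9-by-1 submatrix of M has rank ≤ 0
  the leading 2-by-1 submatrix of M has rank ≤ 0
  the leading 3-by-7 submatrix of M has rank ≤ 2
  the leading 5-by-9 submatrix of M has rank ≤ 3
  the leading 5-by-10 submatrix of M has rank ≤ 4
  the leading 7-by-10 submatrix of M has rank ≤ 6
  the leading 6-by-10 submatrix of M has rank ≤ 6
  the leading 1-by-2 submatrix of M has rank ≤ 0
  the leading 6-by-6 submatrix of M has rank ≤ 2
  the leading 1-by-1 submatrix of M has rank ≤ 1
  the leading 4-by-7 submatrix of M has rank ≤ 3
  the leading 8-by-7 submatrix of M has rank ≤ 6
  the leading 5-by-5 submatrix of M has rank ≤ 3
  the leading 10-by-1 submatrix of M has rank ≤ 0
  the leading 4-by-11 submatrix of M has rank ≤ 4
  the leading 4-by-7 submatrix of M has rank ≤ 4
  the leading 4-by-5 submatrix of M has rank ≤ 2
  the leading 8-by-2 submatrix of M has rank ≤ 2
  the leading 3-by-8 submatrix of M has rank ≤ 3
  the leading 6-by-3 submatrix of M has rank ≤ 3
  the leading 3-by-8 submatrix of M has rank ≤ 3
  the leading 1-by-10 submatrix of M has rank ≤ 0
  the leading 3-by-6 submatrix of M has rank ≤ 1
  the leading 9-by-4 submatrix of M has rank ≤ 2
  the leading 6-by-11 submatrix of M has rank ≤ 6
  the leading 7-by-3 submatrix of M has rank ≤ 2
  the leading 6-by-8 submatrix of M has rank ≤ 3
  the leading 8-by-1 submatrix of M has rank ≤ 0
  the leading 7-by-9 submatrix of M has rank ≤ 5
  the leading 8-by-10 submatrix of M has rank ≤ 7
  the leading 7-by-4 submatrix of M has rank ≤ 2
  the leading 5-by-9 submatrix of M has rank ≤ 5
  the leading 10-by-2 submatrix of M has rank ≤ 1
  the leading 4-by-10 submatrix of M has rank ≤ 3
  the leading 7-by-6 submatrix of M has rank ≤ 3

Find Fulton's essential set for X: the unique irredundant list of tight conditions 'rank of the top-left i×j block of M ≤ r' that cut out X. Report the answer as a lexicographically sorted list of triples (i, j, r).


The tightest implied rank at each (i,j), from the 41 conditions:

  row 1: 0  0  0  0  0  0  0  0  0  0  1
  row 2: 0  1  1  1  1  1  1  1  1  1  2
  row 3: 0  1  1  1  1  1  2  2  2  2  3
  row 4: 0  1  2  2  2  2  3  3  3  3  4
  row 5: 0  1  2  2  2  2  3  3  3  4  5
  row 6: 0  1  2  2  2  2  3  3  4  5  6
  row 7: 0  1  2  2  3  3  4  4  5  6  7
  row 8: 0  1  2  2  3  4  5  5  6  7  8
  row 9: 0  1  2  2  3  4  5  6  7  8  9
  row 10: 0  1  2  3  4  5  6  7  8  9  10
  row 11: 1  2  3  4  5  6  7  8  9  10  11

giving w = (11, 2, 7, 3, 10, 9, 5, 6, 8, 4, 1) via Δ²R.

Fulton essential set (7 of the 35 Rothe cells):

[(1, 10, 0), (3, 6, 1), (5, 9, 3), (6, 6, 2), (6, 8, 3), (9, 4, 2), (10, 1, 0)]


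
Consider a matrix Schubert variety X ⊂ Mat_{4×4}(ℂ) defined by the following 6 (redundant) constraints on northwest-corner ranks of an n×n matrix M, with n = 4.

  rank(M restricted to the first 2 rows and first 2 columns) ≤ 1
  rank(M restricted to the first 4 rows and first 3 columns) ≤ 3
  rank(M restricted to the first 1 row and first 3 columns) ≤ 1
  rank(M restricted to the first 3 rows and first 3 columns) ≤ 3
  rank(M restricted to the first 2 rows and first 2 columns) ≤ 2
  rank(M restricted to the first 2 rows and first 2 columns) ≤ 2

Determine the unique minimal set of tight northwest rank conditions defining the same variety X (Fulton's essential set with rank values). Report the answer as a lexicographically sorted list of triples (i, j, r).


Reconstructing r_w from the 6 given conditions:

  R[1]: 1 1 1 1
  R[2]: 1 1 2 2
  R[3]: 1 2 3 3
  R[4]: 1 2 3 4

the unique w with this rank table is (1, 3, 2, 4).

D(w) has 1 cell with 1 SE-corner; essential set:

[(2, 2, 1)]


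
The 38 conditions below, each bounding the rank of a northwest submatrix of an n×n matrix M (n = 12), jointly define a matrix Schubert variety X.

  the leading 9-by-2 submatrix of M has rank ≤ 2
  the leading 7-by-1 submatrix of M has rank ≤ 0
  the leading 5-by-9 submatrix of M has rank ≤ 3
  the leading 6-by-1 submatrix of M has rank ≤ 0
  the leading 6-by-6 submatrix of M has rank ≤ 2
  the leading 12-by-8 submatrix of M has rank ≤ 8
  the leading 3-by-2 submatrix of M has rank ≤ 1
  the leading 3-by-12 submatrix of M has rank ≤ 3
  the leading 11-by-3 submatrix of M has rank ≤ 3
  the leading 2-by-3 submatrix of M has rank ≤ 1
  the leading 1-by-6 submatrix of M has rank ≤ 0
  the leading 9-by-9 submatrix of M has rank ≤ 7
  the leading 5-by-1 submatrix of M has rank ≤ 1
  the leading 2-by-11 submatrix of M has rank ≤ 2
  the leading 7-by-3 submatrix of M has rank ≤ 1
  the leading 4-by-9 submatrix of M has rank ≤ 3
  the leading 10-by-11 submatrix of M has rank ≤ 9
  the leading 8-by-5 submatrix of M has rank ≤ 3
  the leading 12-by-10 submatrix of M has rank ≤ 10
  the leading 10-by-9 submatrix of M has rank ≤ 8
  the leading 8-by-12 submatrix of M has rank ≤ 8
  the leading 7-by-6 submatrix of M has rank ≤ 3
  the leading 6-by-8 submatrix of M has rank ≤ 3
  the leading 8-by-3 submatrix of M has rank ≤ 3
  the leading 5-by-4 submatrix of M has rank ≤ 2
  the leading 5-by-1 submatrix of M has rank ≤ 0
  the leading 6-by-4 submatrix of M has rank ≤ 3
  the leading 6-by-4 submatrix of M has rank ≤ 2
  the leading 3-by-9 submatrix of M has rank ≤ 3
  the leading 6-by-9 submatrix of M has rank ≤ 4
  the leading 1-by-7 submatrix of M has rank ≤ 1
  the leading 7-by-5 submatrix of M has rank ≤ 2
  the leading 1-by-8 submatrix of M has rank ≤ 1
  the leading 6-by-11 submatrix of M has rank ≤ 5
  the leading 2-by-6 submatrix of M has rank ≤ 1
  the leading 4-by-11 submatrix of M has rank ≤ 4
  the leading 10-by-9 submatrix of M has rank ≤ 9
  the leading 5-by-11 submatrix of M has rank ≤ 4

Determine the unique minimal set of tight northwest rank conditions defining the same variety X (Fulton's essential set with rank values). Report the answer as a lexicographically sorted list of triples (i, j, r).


Computing R[i][j] = min implied NW-rank bound (n=12, 38 conditions):

  i=1: 0  0  0  0  0  0  1  1  1  1  1  1
  i=2: 0  1  1  1  1  1  2  2  2  2  2  2
  i=3: 0  1  1  2  2  2  3  3  3  3  3  3
  i=4: 0  1  1  2  2  2  3  3  3  4  4  4
  i=5: 0  1  1  2  2  2  3  3  3  4  4  5
  i=6: 0  1  1  2  2  2  3  3  4  5  5  6
  i=7: 0  1  1  2  2  3  4  4  5  6  6  7
  i=8: 1  2  2  3  3  4  5  5  6  7  7  8
  i=9: 1  2  3  4  4  5  6  6  7  8  8  9
  i=10: 1  2  3  4  5  6  7  7  8  9  9  10
  i=11: 1  2  3  4  5  6  7  8  9  10  10  11
  i=12: 1  2  3  4  5  6  7  8  9  10  11  12

reading off 1-entries of Δ²R: w = (7, 2, 4, 10, 12, 9, 6, 1, 3, 5, 8, 11).

Fulton essential set (8 of the 30 Rothe cells):

[(1, 6, 0), (5, 9, 3), (5, 11, 4), (6, 6, 2), (6, 8, 3), (7, 1, 0), (7, 3, 1), (7, 5, 2)]


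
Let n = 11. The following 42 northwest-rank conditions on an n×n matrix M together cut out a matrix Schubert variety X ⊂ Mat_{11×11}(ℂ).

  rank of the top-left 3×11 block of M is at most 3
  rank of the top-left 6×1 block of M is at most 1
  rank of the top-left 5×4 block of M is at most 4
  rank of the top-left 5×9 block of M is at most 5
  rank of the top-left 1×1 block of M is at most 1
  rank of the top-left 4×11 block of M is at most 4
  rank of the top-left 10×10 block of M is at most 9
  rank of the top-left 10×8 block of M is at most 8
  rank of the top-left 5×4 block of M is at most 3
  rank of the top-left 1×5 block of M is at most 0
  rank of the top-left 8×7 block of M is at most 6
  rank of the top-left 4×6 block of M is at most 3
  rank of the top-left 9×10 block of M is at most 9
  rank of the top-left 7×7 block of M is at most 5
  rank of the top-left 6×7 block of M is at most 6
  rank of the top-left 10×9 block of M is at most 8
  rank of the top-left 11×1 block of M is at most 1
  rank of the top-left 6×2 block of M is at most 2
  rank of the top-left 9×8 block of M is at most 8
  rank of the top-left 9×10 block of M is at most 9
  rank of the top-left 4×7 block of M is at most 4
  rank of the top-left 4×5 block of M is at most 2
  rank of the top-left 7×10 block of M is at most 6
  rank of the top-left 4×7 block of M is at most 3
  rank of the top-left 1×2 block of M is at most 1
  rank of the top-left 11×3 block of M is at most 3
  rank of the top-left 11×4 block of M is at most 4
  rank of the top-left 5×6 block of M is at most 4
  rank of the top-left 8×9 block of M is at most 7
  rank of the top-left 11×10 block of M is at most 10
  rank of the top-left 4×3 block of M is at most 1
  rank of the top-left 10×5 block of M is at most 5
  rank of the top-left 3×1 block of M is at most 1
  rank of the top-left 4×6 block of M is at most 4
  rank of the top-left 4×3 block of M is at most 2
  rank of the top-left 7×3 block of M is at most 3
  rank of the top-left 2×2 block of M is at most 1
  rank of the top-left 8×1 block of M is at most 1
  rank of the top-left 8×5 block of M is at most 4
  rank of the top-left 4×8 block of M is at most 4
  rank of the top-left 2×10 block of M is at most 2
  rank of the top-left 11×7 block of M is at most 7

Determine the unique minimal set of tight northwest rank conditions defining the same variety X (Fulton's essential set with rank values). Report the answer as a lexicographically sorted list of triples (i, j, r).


The tightest implied rank at each (i,j), from the 42 conditions:

  i=1: 0, 0, 0, 0, 0, 1, 1, 1, 1, 1, 1
  i=2: 1, 1, 1, 1, 1, 2, 2, 2, 2, 2, 2
  i=3: 1, 1, 1, 2, 2, 3, 3, 3, 3, 3, 3
  i=4: 1, 1, 1, 2, 2, 3, 3, 4, 4, 4, 4
  i=5: 1, 2, 2, 3, 3, 4, 4, 5, 5, 5, 5
  i=6: 1, 2, 3, 4, 4, 5, 5, 6, 6, 6, 6
  i=7: 1, 2, 3, 4, 4, 5, 5, 6, 6, 6, 7
  i=8: 1, 2, 3, 4, 4, 5, 6, 7, 7, 7, 8
  i=9: 1, 2, 3, 4, 5, 6, 7, 8, 8, 8, 9
  i=10: 1, 2, 3, 4, 5, 6, 7, 8, 8, 9, 10
  i=11: 1, 2, 3, 4, 5, 6, 7, 8, 9, 10, 11

reading off 1-entries of Δ²R: w = (6, 1, 4, 8, 2, 3, 11, 7, 5, 10, 9).

|D(w)|=17, |Ess(w)|=8:

[(1, 5, 0), (4, 3, 1), (4, 5, 2), (4, 7, 3), (7, 7, 5), (7, 10, 6), (8, 5, 4), (10, 9, 8)]


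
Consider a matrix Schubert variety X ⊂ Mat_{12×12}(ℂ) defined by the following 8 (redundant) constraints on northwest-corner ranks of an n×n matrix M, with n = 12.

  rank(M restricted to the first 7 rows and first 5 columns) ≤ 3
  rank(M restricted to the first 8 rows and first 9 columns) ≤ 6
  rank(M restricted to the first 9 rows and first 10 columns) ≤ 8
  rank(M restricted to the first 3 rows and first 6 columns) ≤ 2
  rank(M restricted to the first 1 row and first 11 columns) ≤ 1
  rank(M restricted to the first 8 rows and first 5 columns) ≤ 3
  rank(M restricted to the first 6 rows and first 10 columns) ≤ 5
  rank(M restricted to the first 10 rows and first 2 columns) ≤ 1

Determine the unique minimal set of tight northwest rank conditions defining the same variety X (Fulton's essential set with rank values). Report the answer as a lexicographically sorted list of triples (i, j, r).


Rank table r_w(12×12) implied by the 8 constraints:

  i=1: 1 1 1 1 1 1 1 1 1 1 1 1
  i=2: 1 1 2 2 2 2 2 2 2 2 2 2
  i=3: 1 1 2 2 2 2 3 3 3 3 3 3
  i=4: 1 1 2 3 3 3 4 4 4 4 4 4
  i=5: 1 1 2 3 3 4 5 5 5 5 5 5
  i=6: 1 1 2 3 3 4 5 5 5 5 6 6
  i=7: 1 1 2 3 3 4 5 6 6 6 7 7
  i=8: 1 1 2 3 3 4 5 6 6 7 8 8
  i=9: 1 1 2 3 4 5 6 7 7 8 9 9
  i=10: 1 1 2 3 4 5 6 7 8 9 10 10
  i=11: 1 2 3 4 5 6 7 8 9 10 11 11
  i=12: 1 2 3 4 5 6 7 8 9 10 11 12

reading off 1-entries of Δ²R: w = (1, 3, 7, 4, 6, 11, 8, 10, 5, 9, 2, 12).

Fulton essential set (5 of the 20 Rothe cells):

[(3, 6, 2), (6, 10, 5), (8, 5, 3), (8, 9, 6), (10, 2, 1)]


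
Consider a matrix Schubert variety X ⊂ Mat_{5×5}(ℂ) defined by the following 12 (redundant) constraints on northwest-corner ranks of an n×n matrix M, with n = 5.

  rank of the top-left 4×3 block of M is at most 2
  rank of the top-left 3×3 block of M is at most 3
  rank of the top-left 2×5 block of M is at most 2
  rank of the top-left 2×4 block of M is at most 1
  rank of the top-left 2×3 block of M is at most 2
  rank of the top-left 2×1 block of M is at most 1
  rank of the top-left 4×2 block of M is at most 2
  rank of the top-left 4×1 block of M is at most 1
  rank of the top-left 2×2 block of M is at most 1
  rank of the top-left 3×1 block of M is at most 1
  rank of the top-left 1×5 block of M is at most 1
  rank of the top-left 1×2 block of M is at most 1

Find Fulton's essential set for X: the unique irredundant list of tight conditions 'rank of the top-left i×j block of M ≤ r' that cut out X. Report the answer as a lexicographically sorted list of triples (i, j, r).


Propagating the 12 rank bounds to every northwest block:

  row 1: 1 | 1 | 1 | 1 | 1
  row 2: 1 | 1 | 1 | 1 | 2
  row 3: 1 | 2 | 2 | 2 | 3
  row 4: 1 | 2 | 2 | 3 | 4
  row 5: 1 | 2 | 3 | 4 | 5

second differences of R give the permutation w = (1, 5, 2, 4, 3).

D(w) has 4 cells with 2 SE-corners; essential set:

[(2, 4, 1), (4, 3, 2)]


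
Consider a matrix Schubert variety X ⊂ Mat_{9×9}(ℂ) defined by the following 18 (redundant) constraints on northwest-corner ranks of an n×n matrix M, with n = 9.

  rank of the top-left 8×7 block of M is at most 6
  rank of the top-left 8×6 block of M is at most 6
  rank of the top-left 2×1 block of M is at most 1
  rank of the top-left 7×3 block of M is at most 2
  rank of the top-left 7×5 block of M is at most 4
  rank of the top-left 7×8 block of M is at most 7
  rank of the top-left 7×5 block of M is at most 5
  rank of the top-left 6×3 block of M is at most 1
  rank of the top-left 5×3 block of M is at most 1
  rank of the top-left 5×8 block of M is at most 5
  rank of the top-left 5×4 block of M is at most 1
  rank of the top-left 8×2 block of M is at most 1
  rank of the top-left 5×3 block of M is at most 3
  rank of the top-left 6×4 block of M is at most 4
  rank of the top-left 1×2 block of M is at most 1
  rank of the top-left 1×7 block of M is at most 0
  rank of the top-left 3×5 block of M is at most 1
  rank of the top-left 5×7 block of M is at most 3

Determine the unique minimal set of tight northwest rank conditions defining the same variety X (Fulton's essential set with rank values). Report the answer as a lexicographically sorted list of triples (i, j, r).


Computing R[i][j] = min implied NW-rank bound (n=9, 18 conditions):

  i=1: 0 0 0 0 0 0 0 1 1
  i=2: 1 1 1 1 1 1 1 2 2
  i=3: 1 1 1 1 1 2 2 3 3
  i=4: 1 1 1 1 2 3 3 4 4
  i=5: 1 1 1 1 2 3 3 4 5
  i=6: 1 1 1 2 3 4 4 5 6
  i=7: 1 1 2 3 4 5 5 6 7
  i=8: 1 1 2 3 4 5 6 7 8
  i=9: 1 2 3 4 5 6 7 8 9

the unique w with this rank table is (8, 1, 6, 5, 9, 4, 3, 7, 2).

Fulton essential set (6 of the 22 Rothe cells):

[(1, 7, 0), (3, 5, 1), (5, 4, 1), (5, 7, 3), (6, 3, 1), (8, 2, 1)]


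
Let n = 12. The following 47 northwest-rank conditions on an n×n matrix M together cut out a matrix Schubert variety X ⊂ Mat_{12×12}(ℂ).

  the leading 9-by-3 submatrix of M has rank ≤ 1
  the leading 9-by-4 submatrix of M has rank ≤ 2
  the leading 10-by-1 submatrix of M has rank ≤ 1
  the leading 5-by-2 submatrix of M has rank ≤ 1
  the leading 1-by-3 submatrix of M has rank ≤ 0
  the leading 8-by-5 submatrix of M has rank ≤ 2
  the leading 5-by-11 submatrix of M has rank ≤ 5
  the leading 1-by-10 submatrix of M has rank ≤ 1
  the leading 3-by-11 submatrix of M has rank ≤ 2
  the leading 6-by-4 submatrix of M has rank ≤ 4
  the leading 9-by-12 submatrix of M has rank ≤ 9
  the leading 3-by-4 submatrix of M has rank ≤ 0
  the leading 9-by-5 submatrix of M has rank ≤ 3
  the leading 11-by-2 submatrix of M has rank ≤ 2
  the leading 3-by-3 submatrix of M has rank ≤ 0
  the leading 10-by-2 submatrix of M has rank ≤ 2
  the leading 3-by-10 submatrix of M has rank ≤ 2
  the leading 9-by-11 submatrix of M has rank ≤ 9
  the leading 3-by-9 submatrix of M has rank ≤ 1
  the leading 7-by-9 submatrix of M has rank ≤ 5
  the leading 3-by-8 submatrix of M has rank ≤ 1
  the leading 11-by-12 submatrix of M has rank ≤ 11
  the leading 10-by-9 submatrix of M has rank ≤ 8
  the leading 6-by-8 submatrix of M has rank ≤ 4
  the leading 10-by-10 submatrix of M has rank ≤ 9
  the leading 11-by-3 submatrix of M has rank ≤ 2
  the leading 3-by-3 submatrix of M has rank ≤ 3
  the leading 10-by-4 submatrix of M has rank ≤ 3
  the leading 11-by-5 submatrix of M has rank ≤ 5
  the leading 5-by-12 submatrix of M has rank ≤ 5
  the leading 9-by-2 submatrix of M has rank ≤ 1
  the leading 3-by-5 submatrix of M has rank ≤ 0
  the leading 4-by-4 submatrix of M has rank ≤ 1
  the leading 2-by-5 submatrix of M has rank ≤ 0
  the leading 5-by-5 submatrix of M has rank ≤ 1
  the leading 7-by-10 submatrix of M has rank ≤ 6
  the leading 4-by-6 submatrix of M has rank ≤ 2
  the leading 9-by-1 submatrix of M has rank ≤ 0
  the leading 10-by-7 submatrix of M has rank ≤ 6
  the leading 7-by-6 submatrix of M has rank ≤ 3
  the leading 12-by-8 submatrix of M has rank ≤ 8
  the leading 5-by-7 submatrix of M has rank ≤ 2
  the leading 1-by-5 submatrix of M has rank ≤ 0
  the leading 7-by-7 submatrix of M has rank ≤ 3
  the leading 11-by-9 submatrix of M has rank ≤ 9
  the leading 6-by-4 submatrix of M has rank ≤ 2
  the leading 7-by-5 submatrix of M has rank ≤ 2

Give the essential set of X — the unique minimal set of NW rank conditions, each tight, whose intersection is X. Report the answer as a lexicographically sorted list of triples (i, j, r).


Rank table r_w(12×12) implied by the 47 constraints:

  R[1]: 0 0 0 0 0 1 1 1 1 1 1 1
  R[2]: 0 0 0 0 0 1 1 1 1 2 2 2
  R[3]: 0 0 0 0 0 1 1 1 1 2 2 3
  R[4]: 0 1 1 1 1 2 2 2 2 3 3 4
  R[5]: 0 1 1 1 1 2 2 3 3 4 4 5
  R[6]: 0 1 1 2 2 3 3 4 4 5 5 6
  R[7]: 0 1 1 2 2 3 3 4 5 6 6 7
  R[8]: 0 1 1 2 2 3 4 5 6 7 7 8
  R[9]: 0 1 1 2 3 4 5 6 7 8 8 9
  R[10]: 1 2 2 3 4 5 6 7 8 9 9 10
  R[11]: 1 2 2 3 4 5 6 7 8 9 10 11
  R[12]: 1 2 3 4 5 6 7 8 9 10 11 12

the unique w with this rank table is (6, 10, 12, 2, 8, 4, 9, 7, 5, 1, 11, 3).

|D(w)|=40, |Ess(w)|=10:

[(3, 5, 0), (3, 9, 1), (3, 11, 2), (5, 5, 1), (5, 7, 2), (7, 7, 3), (8, 5, 2), (9, 1, 0), (9, 3, 1), (11, 3, 2)]


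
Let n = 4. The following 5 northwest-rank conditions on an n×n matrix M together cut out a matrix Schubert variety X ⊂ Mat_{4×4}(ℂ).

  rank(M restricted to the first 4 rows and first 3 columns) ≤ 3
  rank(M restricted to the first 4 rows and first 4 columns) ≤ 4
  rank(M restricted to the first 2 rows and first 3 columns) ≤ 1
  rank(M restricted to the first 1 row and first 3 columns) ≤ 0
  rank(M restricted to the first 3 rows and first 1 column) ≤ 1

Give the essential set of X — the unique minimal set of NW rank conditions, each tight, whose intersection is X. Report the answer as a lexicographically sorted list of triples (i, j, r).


Propagating the 5 rank bounds to every northwest block:

  i=1: 0 0 0 1
  i=2: 1 1 1 2
  i=3: 1 2 2 3
  i=4: 1 2 3 4

so w = (4, 1, 2, 3).

Rothe diagram D(w) (3 cells), 1 SE-corner (essential condition):

[(1, 3, 0)]


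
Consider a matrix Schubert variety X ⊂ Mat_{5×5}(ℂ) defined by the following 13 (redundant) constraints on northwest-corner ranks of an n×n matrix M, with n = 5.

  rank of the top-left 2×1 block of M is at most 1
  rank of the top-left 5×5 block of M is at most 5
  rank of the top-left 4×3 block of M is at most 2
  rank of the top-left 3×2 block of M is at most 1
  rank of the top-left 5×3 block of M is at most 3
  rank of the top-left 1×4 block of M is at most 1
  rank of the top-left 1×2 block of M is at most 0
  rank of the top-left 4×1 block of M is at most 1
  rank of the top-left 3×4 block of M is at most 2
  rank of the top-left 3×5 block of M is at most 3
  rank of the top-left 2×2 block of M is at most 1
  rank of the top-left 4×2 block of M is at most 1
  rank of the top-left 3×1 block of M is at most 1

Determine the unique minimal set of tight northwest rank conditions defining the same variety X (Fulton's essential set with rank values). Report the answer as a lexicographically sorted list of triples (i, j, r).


Recovering R(i,j) via the rank-extension bound from the 13 conditions:

  row 1: 0, 0, 1, 1, 1
  row 2: 1, 1, 2, 2, 2
  row 3: 1, 1, 2, 2, 3
  row 4: 1, 1, 2, 3, 4
  row 5: 1, 2, 3, 4, 5

giving w = (3, 1, 5, 4, 2) via Δ²R.

ℓ(w)=5; the 3 essential cells (i,j,r):

[(1, 2, 0), (3, 4, 2), (4, 2, 1)]


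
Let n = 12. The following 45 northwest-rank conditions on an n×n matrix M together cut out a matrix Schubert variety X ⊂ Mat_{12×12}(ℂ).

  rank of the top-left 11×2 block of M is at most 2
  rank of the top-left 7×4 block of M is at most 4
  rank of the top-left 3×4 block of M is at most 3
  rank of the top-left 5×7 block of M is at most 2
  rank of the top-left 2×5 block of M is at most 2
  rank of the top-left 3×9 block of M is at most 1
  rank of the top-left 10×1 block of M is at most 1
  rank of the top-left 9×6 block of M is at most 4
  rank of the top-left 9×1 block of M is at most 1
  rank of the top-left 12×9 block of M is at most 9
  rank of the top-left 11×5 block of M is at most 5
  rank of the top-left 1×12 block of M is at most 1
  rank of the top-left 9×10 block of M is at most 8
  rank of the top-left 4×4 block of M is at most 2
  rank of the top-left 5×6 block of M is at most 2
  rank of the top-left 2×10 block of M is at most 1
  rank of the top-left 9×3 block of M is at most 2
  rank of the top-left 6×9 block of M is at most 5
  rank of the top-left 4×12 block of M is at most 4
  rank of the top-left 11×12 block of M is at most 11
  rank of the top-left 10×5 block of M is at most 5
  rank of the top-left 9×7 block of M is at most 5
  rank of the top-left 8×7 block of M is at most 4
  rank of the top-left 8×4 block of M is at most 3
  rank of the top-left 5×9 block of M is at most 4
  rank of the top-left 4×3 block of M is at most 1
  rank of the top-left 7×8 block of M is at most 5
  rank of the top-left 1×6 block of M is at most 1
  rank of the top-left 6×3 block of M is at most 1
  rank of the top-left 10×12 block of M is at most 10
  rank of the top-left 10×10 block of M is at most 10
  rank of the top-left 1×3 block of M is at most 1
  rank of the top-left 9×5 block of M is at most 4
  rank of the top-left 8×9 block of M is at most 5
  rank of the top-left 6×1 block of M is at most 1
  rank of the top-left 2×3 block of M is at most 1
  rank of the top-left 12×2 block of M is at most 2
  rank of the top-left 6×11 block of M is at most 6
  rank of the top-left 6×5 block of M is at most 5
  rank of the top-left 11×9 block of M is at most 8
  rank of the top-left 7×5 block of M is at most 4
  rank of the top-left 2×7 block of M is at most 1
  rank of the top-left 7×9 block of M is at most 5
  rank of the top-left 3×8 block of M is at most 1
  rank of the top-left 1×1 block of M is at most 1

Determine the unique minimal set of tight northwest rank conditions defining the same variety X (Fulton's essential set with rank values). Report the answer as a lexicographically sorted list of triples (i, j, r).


Recovering R(i,j) via the rank-extension bound from the 45 conditions:

  row 1: 1 | 1 | 1 | 1 | 1 | 1 | 1 | 1 | 1 | 1 | 1 | 1
  row 2: 1 | 1 | 1 | 1 | 1 | 1 | 1 | 1 | 1 | 1 | 2 | 2
  row 3: 1 | 1 | 1 | 1 | 1 | 1 | 1 | 1 | 1 | 2 | 3 | 3
  row 4: 1 | 1 | 1 | 2 | 2 | 2 | 2 | 2 | 2 | 3 | 4 | 4
  row 5: 1 | 1 | 1 | 2 | 2 | 2 | 2 | 3 | 3 | 4 | 5 | 5
  row 6: 1 | 1 | 1 | 2 | 3 | 3 | 3 | 4 | 4 | 5 | 6 | 6
  row 7: 1 | 2 | 2 | 3 | 4 | 4 | 4 | 5 | 5 | 6 | 7 | 7
  row 8: 1 | 2 | 2 | 3 | 4 | 4 | 4 | 5 | 5 | 6 | 7 | 8
  row 9: 1 | 2 | 2 | 3 | 4 | 4 | 5 | 6 | 6 | 7 | 8 | 9
  row 10: 1 | 2 | 3 | 4 | 5 | 5 | 6 | 7 | 7 | 8 | 9 | 10
  row 11: 1 | 2 | 3 | 4 | 5 | 6 | 7 | 8 | 8 | 9 | 10 | 11
  row 12: 1 | 2 | 3 | 4 | 5 | 6 | 7 | 8 | 9 | 10 | 11 | 12

the unique w with this rank table is (1, 11, 10, 4, 8, 5, 2, 12, 7, 3, 6, 9).

Rothe diagram D(w) (32 cells), 8 SE-corners (essential conditions):

[(2, 10, 1), (3, 9, 1), (5, 7, 2), (6, 3, 1), (8, 7, 4), (8, 9, 5), (9, 3, 2), (9, 6, 4)]


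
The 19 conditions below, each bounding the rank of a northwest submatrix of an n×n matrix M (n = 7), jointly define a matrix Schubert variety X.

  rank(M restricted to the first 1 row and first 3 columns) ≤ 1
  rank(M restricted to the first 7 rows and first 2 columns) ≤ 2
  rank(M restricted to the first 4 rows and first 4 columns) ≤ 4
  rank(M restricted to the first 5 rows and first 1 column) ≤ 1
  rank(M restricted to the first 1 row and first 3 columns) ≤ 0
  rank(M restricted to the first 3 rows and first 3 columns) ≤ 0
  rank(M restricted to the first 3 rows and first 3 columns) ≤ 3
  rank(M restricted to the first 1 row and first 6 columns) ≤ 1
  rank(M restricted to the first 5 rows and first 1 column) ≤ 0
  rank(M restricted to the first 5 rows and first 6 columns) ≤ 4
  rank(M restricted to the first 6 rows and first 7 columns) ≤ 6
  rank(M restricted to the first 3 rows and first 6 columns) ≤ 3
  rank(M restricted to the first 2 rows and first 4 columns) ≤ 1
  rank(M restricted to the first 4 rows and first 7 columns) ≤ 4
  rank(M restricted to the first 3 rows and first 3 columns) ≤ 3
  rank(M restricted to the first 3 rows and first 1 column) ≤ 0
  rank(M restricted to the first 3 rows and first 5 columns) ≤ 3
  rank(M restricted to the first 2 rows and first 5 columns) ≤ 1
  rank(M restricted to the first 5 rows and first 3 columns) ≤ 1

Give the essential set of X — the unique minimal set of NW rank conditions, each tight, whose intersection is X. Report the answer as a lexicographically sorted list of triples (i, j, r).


Rank table r_w(7×7) implied by the 19 constraints:

  0 0 0 1 1 1 1
  0 0 0 1 1 2 2
  0 0 0 1 2 3 3
  0 1 1 2 3 4 4
  0 1 1 2 3 4 5
  1 2 2 3 4 5 6
  1 2 3 4 5 6 7

so w = (4, 6, 5, 2, 7, 1, 3).

|D(w)|=13, |Ess(w)|=4:

[(2, 5, 1), (3, 3, 0), (5, 1, 0), (5, 3, 1)]


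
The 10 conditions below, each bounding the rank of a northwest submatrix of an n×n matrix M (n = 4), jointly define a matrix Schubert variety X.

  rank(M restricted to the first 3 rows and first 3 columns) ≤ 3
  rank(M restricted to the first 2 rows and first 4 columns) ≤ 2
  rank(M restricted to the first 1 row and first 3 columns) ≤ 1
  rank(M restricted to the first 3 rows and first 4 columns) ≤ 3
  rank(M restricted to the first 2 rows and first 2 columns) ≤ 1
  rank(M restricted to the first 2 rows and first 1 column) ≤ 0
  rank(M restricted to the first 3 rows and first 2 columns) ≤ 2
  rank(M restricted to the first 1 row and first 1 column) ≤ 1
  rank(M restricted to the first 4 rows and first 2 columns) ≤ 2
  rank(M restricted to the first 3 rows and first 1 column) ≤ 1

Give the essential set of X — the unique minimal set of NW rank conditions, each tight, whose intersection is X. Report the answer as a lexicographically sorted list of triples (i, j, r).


Recovering R(i,j) via the rank-extension bound from the 10 conditions:

  row 1: 0, 1, 1, 1
  row 2: 0, 1, 2, 2
  row 3: 1, 2, 3, 3
  row 4: 1, 2, 3, 4

second differences of R give the permutation w = (2, 3, 1, 4).

ℓ(w)=2; the 1 essential cell (i,j,r):

[(2, 1, 0)]


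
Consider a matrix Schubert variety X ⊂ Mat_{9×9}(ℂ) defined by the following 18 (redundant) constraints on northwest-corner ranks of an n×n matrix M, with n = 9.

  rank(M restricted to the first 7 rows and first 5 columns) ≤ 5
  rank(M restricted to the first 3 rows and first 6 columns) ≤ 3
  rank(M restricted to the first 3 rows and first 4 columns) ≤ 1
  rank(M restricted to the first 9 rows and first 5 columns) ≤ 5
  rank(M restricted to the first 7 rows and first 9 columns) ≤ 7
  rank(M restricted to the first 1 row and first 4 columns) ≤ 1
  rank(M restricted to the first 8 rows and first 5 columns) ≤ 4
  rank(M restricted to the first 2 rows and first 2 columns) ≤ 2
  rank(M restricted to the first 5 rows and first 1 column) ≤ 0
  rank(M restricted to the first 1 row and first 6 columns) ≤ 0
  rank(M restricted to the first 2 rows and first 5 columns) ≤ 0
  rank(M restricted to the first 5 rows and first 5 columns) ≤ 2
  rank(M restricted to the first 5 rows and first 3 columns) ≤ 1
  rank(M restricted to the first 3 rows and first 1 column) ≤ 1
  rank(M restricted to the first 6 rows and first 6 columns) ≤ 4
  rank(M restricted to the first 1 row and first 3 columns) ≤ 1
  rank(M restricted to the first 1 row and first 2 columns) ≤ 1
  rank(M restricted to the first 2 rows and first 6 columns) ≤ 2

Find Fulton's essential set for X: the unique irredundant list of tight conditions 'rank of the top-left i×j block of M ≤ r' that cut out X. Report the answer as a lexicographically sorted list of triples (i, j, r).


The tightest implied rank at each (i,j), from the 18 conditions:

  row 1: 0  0  0  0  0  0  1  1  1
  row 2: 0  0  0  0  0  1  2  2  2
  row 3: 0  1  1  1  1  2  3  3  3
  row 4: 0  1  1  2  2  3  4  4  4
  row 5: 0  1  1  2  2  3  4  5  5
  row 6: 1  2  2  3  3  4  5  6  6
  row 7: 1  2  3  4  4  5  6  7  7
  row 8: 1  2  3  4  4  5  6  7  8
  row 9: 1  2  3  4  5  6  7  8  9

giving w = (7, 6, 2, 4, 8, 1, 3, 9, 5) via Δ²R.

Fulton essential set (6 of the 18 Rothe cells):

[(1, 6, 0), (2, 5, 0), (5, 1, 0), (5, 3, 1), (5, 5, 2), (8, 5, 4)]


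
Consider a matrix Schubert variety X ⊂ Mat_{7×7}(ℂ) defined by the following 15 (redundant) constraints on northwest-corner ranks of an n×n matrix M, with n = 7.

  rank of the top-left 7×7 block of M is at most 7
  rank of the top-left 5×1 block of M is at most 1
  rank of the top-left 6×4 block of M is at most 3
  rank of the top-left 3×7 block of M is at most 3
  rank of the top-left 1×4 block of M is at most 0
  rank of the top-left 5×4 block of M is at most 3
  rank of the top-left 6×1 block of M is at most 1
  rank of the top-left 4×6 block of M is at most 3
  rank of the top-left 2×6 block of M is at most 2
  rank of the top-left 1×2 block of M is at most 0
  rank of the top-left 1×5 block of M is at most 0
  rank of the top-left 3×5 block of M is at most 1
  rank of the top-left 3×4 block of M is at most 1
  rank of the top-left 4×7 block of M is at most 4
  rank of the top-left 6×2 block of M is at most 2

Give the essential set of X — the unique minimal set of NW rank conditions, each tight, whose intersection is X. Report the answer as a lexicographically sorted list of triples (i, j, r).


Computing R[i][j] = min implied NW-rank bound (n=7, 15 conditions):

  i=1: 0 | 0 | 0 | 0 | 0 | 1 | 1
  i=2: 1 | 1 | 1 | 1 | 1 | 2 | 2
  i=3: 1 | 1 | 1 | 1 | 1 | 2 | 3
  i=4: 1 | 2 | 2 | 2 | 2 | 3 | 4
  i=5: 1 | 2 | 3 | 3 | 3 | 4 | 5
  i=6: 1 | 2 | 3 | 3 | 4 | 5 | 6
  i=7: 1 | 2 | 3 | 4 | 5 | 6 | 7

second differences of R give the permutation w = (6, 1, 7, 2, 3, 5, 4).

ℓ(w)=10; the 3 essential cells (i,j,r):

[(1, 5, 0), (3, 5, 1), (6, 4, 3)]


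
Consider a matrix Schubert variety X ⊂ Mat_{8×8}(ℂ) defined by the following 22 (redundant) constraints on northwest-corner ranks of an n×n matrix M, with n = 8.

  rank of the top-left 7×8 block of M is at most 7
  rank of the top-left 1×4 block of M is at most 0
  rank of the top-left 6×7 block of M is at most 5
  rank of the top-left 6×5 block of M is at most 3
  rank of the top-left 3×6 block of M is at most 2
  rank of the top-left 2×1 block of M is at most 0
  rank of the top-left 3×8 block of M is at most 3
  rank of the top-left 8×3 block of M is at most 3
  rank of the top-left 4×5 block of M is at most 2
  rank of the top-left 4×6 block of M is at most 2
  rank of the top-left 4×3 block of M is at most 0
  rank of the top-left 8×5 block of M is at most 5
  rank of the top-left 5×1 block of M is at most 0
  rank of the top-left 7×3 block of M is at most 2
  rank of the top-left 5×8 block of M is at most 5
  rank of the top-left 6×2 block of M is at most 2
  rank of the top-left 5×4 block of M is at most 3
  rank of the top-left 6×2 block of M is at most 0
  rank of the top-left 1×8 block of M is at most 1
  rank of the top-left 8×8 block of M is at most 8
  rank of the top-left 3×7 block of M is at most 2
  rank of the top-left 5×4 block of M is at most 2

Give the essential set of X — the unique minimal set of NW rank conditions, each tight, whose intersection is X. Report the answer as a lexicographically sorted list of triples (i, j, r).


Propagating the 22 rank bounds to every northwest block:

  row 1: 0 0 0 0 1 1 1 1
  row 2: 0 0 0 1 2 2 2 2
  row 3: 0 0 0 1 2 2 2 3
  row 4: 0 0 0 1 2 2 3 4
  row 5: 0 0 1 2 3 3 4 5
  row 6: 0 0 1 2 3 4 5 6
  row 7: 1 1 2 3 4 5 6 7
  row 8: 1 2 3 4 5 6 7 8

giving w = (5, 4, 8, 7, 3, 6, 1, 2) via Δ²R.

D(w) has 20 cells with 5 SE-corners; essential set:

[(1, 4, 0), (3, 7, 2), (4, 3, 0), (4, 6, 2), (6, 2, 0)]


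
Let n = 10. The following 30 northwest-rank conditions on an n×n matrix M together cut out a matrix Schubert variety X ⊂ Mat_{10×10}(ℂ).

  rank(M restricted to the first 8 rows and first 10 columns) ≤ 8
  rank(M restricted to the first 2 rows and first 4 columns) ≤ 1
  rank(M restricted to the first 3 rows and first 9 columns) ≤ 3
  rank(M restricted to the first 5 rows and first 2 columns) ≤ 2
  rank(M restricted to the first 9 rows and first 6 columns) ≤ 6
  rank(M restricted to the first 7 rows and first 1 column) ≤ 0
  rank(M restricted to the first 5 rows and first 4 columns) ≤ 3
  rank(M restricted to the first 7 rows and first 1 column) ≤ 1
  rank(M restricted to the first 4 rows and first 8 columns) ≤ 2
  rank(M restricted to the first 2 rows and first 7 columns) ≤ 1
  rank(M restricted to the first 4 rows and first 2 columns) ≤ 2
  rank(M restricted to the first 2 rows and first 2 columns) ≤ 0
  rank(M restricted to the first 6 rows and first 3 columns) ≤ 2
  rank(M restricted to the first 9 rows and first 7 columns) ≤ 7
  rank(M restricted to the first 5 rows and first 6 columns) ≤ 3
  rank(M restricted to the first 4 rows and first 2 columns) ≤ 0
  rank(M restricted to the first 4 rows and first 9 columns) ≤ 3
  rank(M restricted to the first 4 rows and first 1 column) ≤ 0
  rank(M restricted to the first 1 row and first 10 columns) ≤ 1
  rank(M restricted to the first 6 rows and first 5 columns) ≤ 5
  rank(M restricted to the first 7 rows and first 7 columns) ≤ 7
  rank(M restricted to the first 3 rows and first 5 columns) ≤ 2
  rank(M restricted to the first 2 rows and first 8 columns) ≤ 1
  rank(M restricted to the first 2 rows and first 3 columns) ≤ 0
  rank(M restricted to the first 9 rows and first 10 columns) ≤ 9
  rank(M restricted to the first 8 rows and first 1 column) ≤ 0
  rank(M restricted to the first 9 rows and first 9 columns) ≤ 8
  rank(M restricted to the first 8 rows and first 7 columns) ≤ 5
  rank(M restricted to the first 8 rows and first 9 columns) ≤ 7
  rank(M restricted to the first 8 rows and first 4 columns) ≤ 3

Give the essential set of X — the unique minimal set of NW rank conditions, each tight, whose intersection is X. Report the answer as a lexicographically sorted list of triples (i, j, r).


Recovering R(i,j) via the rank-extension bound from the 30 conditions:

  i=1: 0  0  0  1  1  1  1  1  1  1
  i=2: 0  0  0  1  1  1  1  1  2  2
  i=3: 0  0  1  2  2  2  2  2  3  3
  i=4: 0  0  1  2  2  2  2  2  3  4
  i=5: 0  1  2  3  3  3  3  3  4  5
  i=6: 0  1  2  3  4  4  4  4  5  6
  i=7: 0  1  2  3  4  5  5  5  6  7
  i=8: 0  1  2  3  4  5  5  6  7  8
  i=9: 1  2  3  4  5  6  6  7  8  9
  i=10: 1  2  3  4  5  6  7  8  9  10

reading off 1-entries of Δ²R: w = (4, 9, 3, 10, 2, 5, 6, 8, 1, 7).

6 SE-corners of the 23-cell Rothe diagram give Ess(w):

[(2, 3, 0), (2, 8, 1), (4, 2, 0), (4, 8, 2), (8, 1, 0), (8, 7, 5)]
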